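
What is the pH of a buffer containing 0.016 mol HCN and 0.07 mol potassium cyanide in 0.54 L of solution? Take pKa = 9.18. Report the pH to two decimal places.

pH = 9.82

Using pH = pKa + log([base]/[acid]) with [base]/[acid] = 0.07/0.016:
pH = 9.18 + (+0.641) = 9.82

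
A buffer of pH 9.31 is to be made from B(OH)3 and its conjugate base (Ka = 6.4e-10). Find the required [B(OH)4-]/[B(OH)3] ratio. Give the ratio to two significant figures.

ratio = 1.3

pKa = -log(6.4 × 10^-10) = 9.194
pH = pKa + log(r) ⇒ log(r) = 9.31 − 9.194 = +0.116
r = [B(OH)4-]/[B(OH)3] = 10^(+0.116) = 1.31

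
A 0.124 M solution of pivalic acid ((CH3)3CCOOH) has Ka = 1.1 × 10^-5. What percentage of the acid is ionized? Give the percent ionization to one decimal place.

0.9%

(CH3)3CCOOH ⇌ (CH3)3CCOO- + H+; let x = [H+] at equilibrium.
x ≈ √(Ka·C₀) = √(1.1 × 10^-5 × 0.124) = 1.17 × 10^-3 M
% ionization = x/C₀ × 100% = 1.17 × 10^-3/0.124 × 100% = 0.9%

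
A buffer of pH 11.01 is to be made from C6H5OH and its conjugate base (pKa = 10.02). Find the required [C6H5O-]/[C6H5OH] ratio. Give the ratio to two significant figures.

pH = pKa + log(r) ⇒ log(r) = 11.01 − 10.02 = +0.99
r = [C6H5O-]/[C6H5OH] = 10^(+0.99) = 9.77

ratio = 9.8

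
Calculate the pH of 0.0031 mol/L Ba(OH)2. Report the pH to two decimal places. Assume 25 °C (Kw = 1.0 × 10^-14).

pH = 11.79

Ba(OH)2 is a strong base (each formula unit releases 2 OH-); [OH-] = 0.0062 M.
pOH = -log(0.0062) = 2.21
pH = 14.00 - 2.21 = 11.79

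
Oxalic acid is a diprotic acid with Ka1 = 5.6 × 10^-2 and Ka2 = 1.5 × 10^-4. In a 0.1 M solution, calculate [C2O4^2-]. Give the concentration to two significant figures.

1.5 × 10^-4 M

First ionization gives [H+] ≈ [HC2O4-] = 5.19 × 10^-2 M.
Second step: Ka2 = [H+][C2O4^2-]/[HC2O4-] ≈ [C2O4^2-] (since [H+] ≈ [HC2O4-]).
So [C2O4^2-] ≈ Ka2.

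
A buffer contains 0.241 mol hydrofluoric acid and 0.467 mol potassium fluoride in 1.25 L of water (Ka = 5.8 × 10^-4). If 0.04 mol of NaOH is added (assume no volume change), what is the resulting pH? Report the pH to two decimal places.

pH = 3.64

After neutralization: n(HF) = 0.201 mol, n(F-) = 0.507 mol.
pKa = −log(5.8 × 10^-4) = 3.237
Henderson–Hasselbalch with mole ratio 0.507/0.201: pH = 3.237 + (+0.402)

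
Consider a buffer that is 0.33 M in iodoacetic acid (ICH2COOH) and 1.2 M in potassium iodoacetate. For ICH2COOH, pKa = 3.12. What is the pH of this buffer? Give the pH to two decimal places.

Henderson–Hasselbalch: pH = pKa + log([ICH2COO-]/[ICH2COOH]) = 3.12 + log(1.2/0.33)
pH = 3.12 + (+0.561) = 3.68

pH = 3.68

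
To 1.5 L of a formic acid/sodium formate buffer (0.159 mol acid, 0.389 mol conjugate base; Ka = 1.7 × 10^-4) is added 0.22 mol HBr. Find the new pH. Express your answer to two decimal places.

After neutralization: n(HCOOH) = 0.379 mol, n(HCOO-) = 0.169 mol.
pKa = −log(1.7 × 10^-4) = 3.770
pH = pKa + log([A⁻]/[HA]) = 3.770 + log(0.169/0.379) = 3.770 -0.351

pH = 3.42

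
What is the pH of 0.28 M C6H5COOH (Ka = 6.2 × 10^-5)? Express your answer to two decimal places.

C6H5COOH ⇌ C6H5COO- + H+
Ka = x²/(0.28 − x) = 6.2 × 10^-5
Assume x ≪ 0.28: x ≈ √(6.2 × 10^-5 × 0.28) = 4.17 × 10^-3 M
pH = −log(4.17 × 10^-3) = 2.38

pH = 2.38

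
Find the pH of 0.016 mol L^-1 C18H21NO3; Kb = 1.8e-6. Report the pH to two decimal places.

C18H21NO3 + H2O ⇌ C18H22NO3+ + OH-
Let x = [OH-] at equilibrium. Kb = x²/(0.016 − x).
Assume x ≪ 0.016: x ≈ √(1.8 × 10^-6 × 0.016) = 1.70 × 10^-4 M
Check: 1.1% ionized — well under 5%, approximation valid.
pOH = 3.77, so pH = 14.00 − pOH = 10.23

pH = 10.23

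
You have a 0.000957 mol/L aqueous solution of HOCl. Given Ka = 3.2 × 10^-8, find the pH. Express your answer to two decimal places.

HOCl ⇌ OCl- + H+
Ka = [H+]²/(0.000957 − [H+]) = 3.2 × 10^-8
Neglecting [H+] in the denominator: [H+] = √(3.2 × 10^-8 × 0.000957) = 5.53 × 10^-6 M
pH = −log[H+] = −log(5.53 × 10^-6) = 5.26

pH = 5.26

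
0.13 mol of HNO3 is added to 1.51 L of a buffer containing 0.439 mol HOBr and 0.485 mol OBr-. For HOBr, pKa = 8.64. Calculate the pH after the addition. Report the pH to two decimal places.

pH = 8.44

After neutralization: n(HOBr) = 0.569 mol, n(OBr-) = 0.355 mol.
pH = pKa + log([A⁻]/[HA]) = 8.64 + log(0.355/0.569) = 8.64 -0.205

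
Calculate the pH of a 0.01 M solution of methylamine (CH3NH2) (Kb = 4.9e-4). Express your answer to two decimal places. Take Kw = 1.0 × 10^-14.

pH = 11.30

CH3NH2 + H2O ⇌ CH3NH3+ + OH-
Kb = x²/(0.01 − x) = 4.9 × 10^-4
x is not negligible relative to C₀; solve x² + 0.00049·x − 4.9e-06 = 0.
x = [−0.00049 + √(0.00049² + 1.96e-05)]/2 = 1.98 × 10^-3 M
pOH = −log(1.98 × 10^-3) = 2.70; pH = 14.00 − 2.70 = 11.30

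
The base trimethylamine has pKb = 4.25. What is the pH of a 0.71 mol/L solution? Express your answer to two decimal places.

pH = 11.80

(CH3)3N + H2O ⇌ (CH3)3NH+ + OH-
Kb = 10^(−4.25) = 5.62 × 10^-5
From the ICE table, Kb = [OH-]²/(0.71 − [OH-]) = 5.62 × 10^-5.
Assume [OH-] ≪ 0.71: [OH-] ≈ √(5.62 × 10^-5 × 0.71) = 6.32 × 10^-3 M
pOH = 2.20, so pH = 14.00 − pOH = 11.80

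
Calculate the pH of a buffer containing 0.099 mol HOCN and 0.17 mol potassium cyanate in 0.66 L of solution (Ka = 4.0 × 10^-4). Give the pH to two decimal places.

pKa = −log(4.0 × 10^-4) = 3.398
pH = pKa + log([A⁻]/[HA]) = 3.398 + log(0.17/0.099)
pH = 3.398 + (+0.235) = 3.63

pH = 3.63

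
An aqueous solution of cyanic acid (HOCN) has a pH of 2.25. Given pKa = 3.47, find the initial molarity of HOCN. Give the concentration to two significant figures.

C₀ = 9.9 × 10^-2 M

[H+] = 10^(-2.25) = 5.62 × 10^-3 M = x
Ka = 10^(−3.47) = 3.39 × 10^-4
Ka = x²/(C₀ − x) ⇒ C₀ = x + x²/Ka
C₀ = 5.62 × 10^-3 + (5.62 × 10^-3)²/(3.39 × 10^-4) = 9.88 × 10^-2 M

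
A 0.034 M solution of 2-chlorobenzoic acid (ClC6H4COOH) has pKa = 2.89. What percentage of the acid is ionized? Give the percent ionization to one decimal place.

17.7%

ClC6H4COOH ⇌ ClC6H4COO- + H+; let x = [H+] at equilibrium.
Ka = 10^(−2.89) = 1.29 × 10^-3
Solve x² + 0.00129x − 4.39e-05 = 0 → x = 6.01 × 10^-3 M
Fraction ionized = 6.01 × 10^-3 / 0.034 = 0.1768 → 17.7%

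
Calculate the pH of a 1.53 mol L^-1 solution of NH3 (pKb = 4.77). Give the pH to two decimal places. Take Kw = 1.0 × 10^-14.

pH = 11.71

NH3 + H2O ⇌ NH4+ + OH-
Kb = 10^(−4.77) = 1.70 × 10^-5
From the ICE table, Kb = x²/(1.53 − x) = 1.70 × 10^-5.
Since Kb ≪ C₀, x ≈ √(Kb·C₀) = 5.10 × 10^-3 M.
Check: 0.33% ionized — well under 5%, approximation valid.
pOH = 2.29, so pH = 14.00 − pOH = 11.71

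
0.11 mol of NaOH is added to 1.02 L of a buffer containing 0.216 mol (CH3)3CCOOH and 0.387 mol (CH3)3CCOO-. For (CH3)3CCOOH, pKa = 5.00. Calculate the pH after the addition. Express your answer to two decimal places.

OH- converts (CH3)3CCOOH to (CH3)3CCOO-: (CH3)3CCOOH → 0.106 mol, (CH3)3CCOO- → 0.497 mol.
Henderson–Hasselbalch with mole ratio 0.497/0.106: pH = 5.00 + (+0.671)

pH = 5.67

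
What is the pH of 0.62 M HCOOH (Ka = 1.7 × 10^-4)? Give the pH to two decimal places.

pH = 1.99

HCOOH ⇌ HCOO- + H+
Let x = [H+] at equilibrium. Ka = x²/(0.62 − x).
Neglecting x in the denominator: x = √(1.7 × 10^-4 × 0.62) = 1.03 × 10^-2 M
(x/C₀ = 1.7% < 5%, so the approximation holds.)
pH = −log[H+] = −log(1.03 × 10^-2) = 1.99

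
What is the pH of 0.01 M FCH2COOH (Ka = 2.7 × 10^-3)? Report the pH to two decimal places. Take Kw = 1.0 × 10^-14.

pH = 2.40

FCH2COOH ⇌ FCH2COO- + H+
Ka = [H+]²/(0.01 − [H+]) = 2.7 × 10^-3
[H+] is not negligible relative to C₀; solve [H+]² + 0.0027·[H+] − 2.7e-05 = 0.
[H+] = (−Ka + √(Ka² + 4·Ka·C₀))/2 = 4.02 × 10^-3 M
pH = −log(4.02 × 10^-3) = 2.40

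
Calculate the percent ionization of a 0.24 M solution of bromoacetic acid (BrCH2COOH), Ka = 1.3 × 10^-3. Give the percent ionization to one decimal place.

BrCH2COOH ⇌ BrCH2COO- + H+; let x = [H+] at equilibrium.
Solve x² + 0.0013x − 0.000312 = 0 → x = 1.70 × 10^-2 M
Fraction ionized = 1.70 × 10^-2 / 0.24 = 0.0708 → 7.1%

7.1%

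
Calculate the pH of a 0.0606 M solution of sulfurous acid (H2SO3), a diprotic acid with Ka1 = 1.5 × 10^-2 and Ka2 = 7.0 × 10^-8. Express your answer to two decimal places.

pH = 1.63

Ka1 ≫ Ka2, so treat the first dissociation as the only significant source of H+.
Ka1 = x²/(0.0606 − x) = 1.5 × 10^-2
Solving the quadratic: x = (−Ka1 + √(Ka1² + 4·Ka1·C₀))/2 = 2.36 × 10^-2 M
pH = −log(2.36 × 10^-2) = 1.63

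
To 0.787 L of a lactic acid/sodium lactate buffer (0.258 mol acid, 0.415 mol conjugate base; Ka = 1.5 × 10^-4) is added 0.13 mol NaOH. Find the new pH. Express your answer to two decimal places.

pH = 4.45

OH- converts CH3CH(OH)COOH to CH3CH(OH)COO-: CH3CH(OH)COOH → 0.128 mol, CH3CH(OH)COO- → 0.545 mol.
pKa = −log(1.5 × 10^-4) = 3.824
pH = pKa + log(n_CH3CH(OH)COO-/n_CH3CH(OH)COOH) = 3.824 + log(0.545/0.128) = 3.824 + (+0.629)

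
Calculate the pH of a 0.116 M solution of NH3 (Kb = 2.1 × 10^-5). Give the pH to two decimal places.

NH3 + H2O ⇌ NH4+ + OH-
Kb = [OH-]²/(0.116 − [OH-]) = 2.1 × 10^-5
Assume [OH-] ≪ 0.116: [OH-] ≈ √(2.1 × 10^-5 × 0.116) = 1.56 × 10^-3 M
Check: 1.3% ionized — well under 5%, approximation valid.
pOH = 2.81, so pH = 14.00 − pOH = 11.19

pH = 11.19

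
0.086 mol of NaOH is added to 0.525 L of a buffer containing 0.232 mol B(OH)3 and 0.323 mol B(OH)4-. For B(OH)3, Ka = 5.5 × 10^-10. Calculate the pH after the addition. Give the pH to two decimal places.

pH = 9.71

After neutralization: n(B(OH)3) = 0.146 mol, n(B(OH)4-) = 0.409 mol.
pKa = −log(5.5 × 10^-10) = 9.260
pH = pKa + log(n_B(OH)4-/n_B(OH)3) = 9.260 + log(0.409/0.146) = 9.260 + (+0.447)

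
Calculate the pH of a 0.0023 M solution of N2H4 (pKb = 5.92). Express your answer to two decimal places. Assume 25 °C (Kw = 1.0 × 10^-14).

N2H4 + H2O ⇌ N2H5+ + OH-
Kb = 10^(−5.92) = 1.20 × 10^-6
Kb = [OH-]²/(0.0023 − [OH-]) = 1.20 × 10^-6
Since Kb ≪ C₀, [OH-] ≈ √(Kb·C₀) = 5.25 × 10^-5 M.
Check: 2.3% ionized — well under 5%, approximation valid.
pOH = −log(5.25 × 10^-5) = 4.28; pH = 14.00 − 4.28 = 9.72

pH = 9.72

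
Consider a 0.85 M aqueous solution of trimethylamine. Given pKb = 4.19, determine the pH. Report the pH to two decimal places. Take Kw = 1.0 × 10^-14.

(CH3)3N + H2O ⇌ (CH3)3NH+ + OH-
Kb = 10^(−4.19) = 6.46 × 10^-5
From the ICE table, Kb = x²/(0.85 − x) = 6.46 × 10^-5.
Assume x ≪ 0.85: x ≈ √(6.46 × 10^-5 × 0.85) = 7.41 × 10^-3 M
pOH = 2.13, so pH = 14.00 − pOH = 11.87

pH = 11.87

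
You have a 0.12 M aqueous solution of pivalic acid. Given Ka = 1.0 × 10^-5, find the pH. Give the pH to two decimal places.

(CH3)3CCOOH ⇌ (CH3)3CCOO- + H+
Ka = [H+]²/(0.12 − [H+]) = 1.0 × 10^-5
Since Ka ≪ C₀, [H+] ≈ √(Ka·C₀) = 1.10 × 10^-3 M.
([H+]/C₀ = 0.91% < 5%, so the approximation holds.)
pH = −log(1.10 × 10^-3) = 2.96

pH = 2.96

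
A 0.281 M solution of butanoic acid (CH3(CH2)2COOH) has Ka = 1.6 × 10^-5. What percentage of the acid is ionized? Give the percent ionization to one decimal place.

CH3(CH2)2COOH ⇌ CH3(CH2)2COO- + H+; let x = [H+] at equilibrium.
x ≈ √(Ka·C₀) = √(1.6 × 10^-5 × 0.281) = 2.12 × 10^-3 M
Fraction ionized = 2.12 × 10^-3 / 0.281 = 0.0075 → 0.8%

0.8%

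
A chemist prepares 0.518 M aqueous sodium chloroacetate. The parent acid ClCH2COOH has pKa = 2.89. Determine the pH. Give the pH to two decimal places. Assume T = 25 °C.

ClCH2COO- is the conjugate base of the weak acid ClCH2COOH.
Ka = 10^(−2.89) = 1.29 × 10^-3
Kb = Kw/Ka = 1.0×10^-14 / 1.29 × 10^-3 = 7.75 × 10^-12
Kb = x²/(0.518 − x) = 7.75 × 10^-12
Neglecting x in the denominator: x = √(7.75 × 10^-12 × 0.518) = 2.00 × 10^-6 M
(x/C₀ = 0.00039% < 5%, so the approximation holds.)
pOH = 5.70, so pH = 14.00 − pOH = 8.30

pH = 8.30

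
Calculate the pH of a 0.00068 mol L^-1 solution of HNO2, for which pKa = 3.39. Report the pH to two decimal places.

HNO2 ⇌ NO2- + H+
Ka = 10^(−3.39) = 4.07 × 10^-4
Ka = [H+]²/(0.00068 − [H+]) = 4.07 × 10^-4
The 5% rule fails; solving [H+]² + Ka·[H+] − Ka·C₀ = 0 exactly:
[H+] = (−Ka + √(Ka² + 4·Ka·C₀))/2 = 3.61 × 10^-4 M
pH = −log(3.61 × 10^-4) = 3.44

pH = 3.44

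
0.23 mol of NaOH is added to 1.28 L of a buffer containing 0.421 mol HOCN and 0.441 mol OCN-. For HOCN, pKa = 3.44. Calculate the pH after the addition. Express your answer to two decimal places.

After neutralization: n(HOCN) = 0.191 mol, n(OCN-) = 0.671 mol.
pH = pKa + log([A⁻]/[HA]) = 3.44 + log(0.671/0.191) = 3.44 +0.546

pH = 3.99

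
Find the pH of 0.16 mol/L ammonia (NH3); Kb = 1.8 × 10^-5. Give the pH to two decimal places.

NH3 + H2O ⇌ NH4+ + OH-
Let x = [OH-] at equilibrium. Kb = x²/(0.16 − x).
Since Kb ≪ C₀, x ≈ √(Kb·C₀) = 1.70 × 10^-3 M.
pOH = 2.77, so pH = 14.00 − pOH = 11.23

pH = 11.23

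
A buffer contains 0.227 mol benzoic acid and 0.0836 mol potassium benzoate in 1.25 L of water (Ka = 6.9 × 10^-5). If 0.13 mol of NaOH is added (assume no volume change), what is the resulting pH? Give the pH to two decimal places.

After neutralization: n(C6H5COOH) = 0.097 mol, n(C6H5COO-) = 0.214 mol.
pKa = −log(6.9 × 10^-5) = 4.161
pH = pKa + log(n_C6H5COO-/n_C6H5COOH) = 4.161 + log(0.214/0.097) = 4.161 + (+0.344)

pH = 4.50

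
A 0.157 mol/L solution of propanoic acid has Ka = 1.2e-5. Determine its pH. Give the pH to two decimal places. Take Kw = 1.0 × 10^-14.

CH3CH2COOH ⇌ CH3CH2COO- + H+
Ka = x²/(0.157 − x) = 1.2 × 10^-5
Assume x ≪ 0.157: x ≈ √(1.2 × 10^-5 × 0.157) = 1.37 × 10^-3 M
Check: 0.87% ionized — well under 5%, approximation valid.
pH = −log[H+] = −log(1.37 × 10^-3) = 2.86

pH = 2.86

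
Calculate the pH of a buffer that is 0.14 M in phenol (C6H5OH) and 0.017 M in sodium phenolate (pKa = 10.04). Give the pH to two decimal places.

Henderson–Hasselbalch: pH = pKa + log([C6H5O-]/[C6H5OH]) = 10.04 + log(0.017/0.14)
pH = 10.04 + (-0.916) = 9.12

pH = 9.12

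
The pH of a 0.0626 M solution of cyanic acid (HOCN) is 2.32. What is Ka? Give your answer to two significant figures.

Ka = 4.0 × 10^-4

[H+] = 10^(-2.32) = 4.79 × 10^-3 M
At equilibrium [HA] = 0.0626 − 4.79 × 10^-3 = 5.78 × 10^-2 M
Ka = [H+][A-]/[HA] = (4.79 × 10^-3)² / 5.78 × 10^-2 = 4.0 × 10^-4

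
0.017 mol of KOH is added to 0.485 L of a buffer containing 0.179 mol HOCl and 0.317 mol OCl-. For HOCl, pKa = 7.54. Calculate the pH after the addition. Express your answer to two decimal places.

pH = 7.85

OH- converts HOCl to OCl-: HOCl → 0.162 mol, OCl- → 0.334 mol.
Henderson–Hasselbalch with mole ratio 0.334/0.162: pH = 7.54 + (+0.314)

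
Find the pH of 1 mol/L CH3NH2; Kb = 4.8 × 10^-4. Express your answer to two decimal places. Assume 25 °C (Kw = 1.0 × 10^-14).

pH = 12.34

CH3NH2 + H2O ⇌ CH3NH3+ + OH-
Kb = [OH-]²/(1 − [OH-]) = 4.8 × 10^-4
Assume [OH-] ≪ 1: [OH-] ≈ √(4.8 × 10^-4 × 1) = 2.19 × 10^-2 M
([OH-]/C₀ = 2.2% < 5%, so the approximation holds.)
pOH = 1.66, so pH = 14.00 − pOH = 12.34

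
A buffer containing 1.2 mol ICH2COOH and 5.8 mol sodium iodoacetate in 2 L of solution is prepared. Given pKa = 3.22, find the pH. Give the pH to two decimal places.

Henderson–Hasselbalch: pH = pKa + log([ICH2COO-]/[ICH2COOH]) = 3.22 + log(5.8/1.2)
pH = 3.22 + (+0.684) = 3.90

pH = 3.90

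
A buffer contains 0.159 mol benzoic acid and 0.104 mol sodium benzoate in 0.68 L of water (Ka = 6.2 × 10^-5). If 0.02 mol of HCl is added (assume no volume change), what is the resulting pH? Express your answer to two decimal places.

pH = 3.88

Added H+ converts C6H5COO- to C6H5COOH: C6H5COOH → 0.179 mol, C6H5COO- → 0.084 mol.
pKa = −log(6.2 × 10^-5) = 4.208
Henderson–Hasselbalch with mole ratio 0.084/0.179: pH = 4.208 + (-0.329)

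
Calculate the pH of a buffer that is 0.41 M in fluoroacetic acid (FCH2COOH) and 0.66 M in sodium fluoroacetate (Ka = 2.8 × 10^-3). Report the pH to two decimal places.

pH = 2.76

pKa = −log(2.8 × 10^-3) = 2.553
pH = pKa + log([A⁻]/[HA]) = 2.553 + log(0.66/0.41)
pH = 2.553 + (+0.207) = 2.76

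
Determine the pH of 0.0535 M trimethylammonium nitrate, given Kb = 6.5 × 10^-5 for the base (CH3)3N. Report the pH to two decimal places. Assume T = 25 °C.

(CH3)3NH+ is the conjugate acid of the weak base (CH3)3N.
Ka = Kw/Kb = 1.0×10^-14 / 6.5 × 10^-5 = 1.54 × 10^-10
From the ICE table, Ka = [H+]²/(0.0535 − [H+]) = 1.54 × 10^-10.
Neglecting [H+] in the denominator: [H+] = √(1.54 × 10^-10 × 0.0535) = 2.87 × 10^-6 M
pH = −log(2.87 × 10^-6) = 5.54

pH = 5.54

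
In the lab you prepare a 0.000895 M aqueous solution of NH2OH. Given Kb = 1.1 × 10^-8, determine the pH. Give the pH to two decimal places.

NH2OH + H2O ⇌ NH3OH+ + OH-
From the ICE table, Kb = [OH-]²/(0.000895 − [OH-]) = 1.1 × 10^-8.
Neglecting [OH-] in the denominator: [OH-] = √(1.1 × 10^-8 × 0.000895) = 3.14 × 10^-6 M
([OH-]/C₀ = 0.35% < 5%, so the approximation holds.)
pOH = 5.50, so pH = 14.00 − pOH = 8.50

pH = 8.50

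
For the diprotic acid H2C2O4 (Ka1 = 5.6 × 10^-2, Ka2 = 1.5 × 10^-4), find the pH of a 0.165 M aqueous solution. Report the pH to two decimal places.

Ka1 ≫ Ka2, so treat the first dissociation as the only significant source of H+.
Ka1 = x²/(0.165 − x) = 5.6 × 10^-2
Solving the quadratic: x = (−Ka1 + √(Ka1² + 4·Ka1·C₀))/2 = 7.21 × 10^-2 M
pH = −log(7.21 × 10^-2) = 1.14

pH = 1.14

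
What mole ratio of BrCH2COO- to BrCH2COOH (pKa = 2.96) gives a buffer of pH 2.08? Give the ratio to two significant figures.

pH = pKa + log(r) ⇒ log(r) = 2.08 − 2.96 = -0.88
r = [BrCH2COO-]/[BrCH2COOH] = 10^(-0.88) = 0.132

ratio = 0.13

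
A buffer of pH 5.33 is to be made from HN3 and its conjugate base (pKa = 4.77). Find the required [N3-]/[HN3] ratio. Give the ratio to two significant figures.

ratio = 3.6

pH = pKa + log(r) ⇒ log(r) = 5.33 − 4.77 = +0.56
r = [N3-]/[HN3] = 10^(+0.56) = 3.63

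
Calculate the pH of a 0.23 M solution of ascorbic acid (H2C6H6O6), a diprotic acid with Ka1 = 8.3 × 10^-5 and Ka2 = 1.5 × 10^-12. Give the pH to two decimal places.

pH = 2.36

Ka1 ≫ Ka2, so treat the first dissociation as the only significant source of H+.
Ka1 = x²/(0.23 − x) = 8.3 × 10^-5
x ≈ √(8.3 × 10^-5 × 0.23) = 4.37 × 10^-3 M
pH = −log(4.37 × 10^-3) = 2.36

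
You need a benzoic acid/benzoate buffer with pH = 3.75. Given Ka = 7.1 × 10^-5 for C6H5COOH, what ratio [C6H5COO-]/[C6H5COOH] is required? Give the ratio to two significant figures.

pKa = -log(7.1 × 10^-5) = 4.149
pH = pKa + log(r) ⇒ log(r) = 3.75 − 4.149 = -0.399
r = [C6H5COO-]/[C6H5COOH] = 10^(-0.399) = 0.399

ratio = 0.40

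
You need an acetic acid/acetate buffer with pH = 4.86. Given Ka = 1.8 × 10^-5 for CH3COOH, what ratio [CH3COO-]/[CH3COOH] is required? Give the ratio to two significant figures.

pKa = -log(1.8 × 10^-5) = 4.745
pH = pKa + log(r) ⇒ log(r) = 4.86 − 4.745 = +0.115
r = [CH3COO-]/[CH3COOH] = 10^(+0.115) = 1.3

ratio = 1.3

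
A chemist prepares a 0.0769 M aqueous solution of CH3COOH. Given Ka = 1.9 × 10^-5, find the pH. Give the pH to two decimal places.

pH = 2.92

CH3COOH ⇌ CH3COO- + H+
Let x = [H+] at equilibrium. Ka = x²/(0.0769 − x).
Assume x ≪ 0.0769: x ≈ √(1.9 × 10^-5 × 0.0769) = 1.21 × 10^-3 M
Check: 1.6% ionized — well under 5%, approximation valid.
pH = −log(1.21 × 10^-3) = 2.92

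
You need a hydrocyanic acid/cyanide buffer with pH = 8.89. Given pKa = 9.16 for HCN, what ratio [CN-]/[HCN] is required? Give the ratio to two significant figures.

ratio = 0.54

pH = pKa + log(r) ⇒ log(r) = 8.89 − 9.16 = -0.27
r = [CN-]/[HCN] = 10^(-0.27) = 0.537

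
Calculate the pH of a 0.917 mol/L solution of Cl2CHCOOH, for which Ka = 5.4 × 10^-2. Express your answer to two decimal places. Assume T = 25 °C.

Cl2CHCOOH ⇌ Cl2CHCOO- + H+
From the ICE table, Ka = x²/(0.917 − x) = 5.4 × 10^-2.
x is not negligible relative to C₀; solve x² + 0.054·x − 0.0495 = 0.
x = [−0.054 + √(0.054² + 0.198)]/2 = 1.97 × 10^-1 M
pH = −log[H+] = −log(1.97 × 10^-1) = 0.71

pH = 0.71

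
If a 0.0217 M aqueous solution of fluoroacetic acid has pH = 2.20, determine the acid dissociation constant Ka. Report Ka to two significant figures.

[H+] = 10^(-2.20) = 6.31 × 10^-3 M
At equilibrium [HA] = 0.0217 − 6.31 × 10^-3 = 1.54 × 10^-2 M
Ka = [H+][A-]/[HA] = (6.31 × 10^-3)² / 1.54 × 10^-2 = 2.6 × 10^-3

Ka = 2.6 × 10^-3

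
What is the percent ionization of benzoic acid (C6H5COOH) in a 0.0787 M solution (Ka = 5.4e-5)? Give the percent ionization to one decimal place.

2.6%

C6H5COOH ⇌ C6H5COO- + H+; let x = [H+] at equilibrium.
x ≈ √(Ka·C₀) = √(5.4 × 10^-5 × 0.0787) = 2.06 × 10^-3 M
% ionization = x/C₀ × 100% = 2.06 × 10^-3/0.0787 × 100% = 2.6%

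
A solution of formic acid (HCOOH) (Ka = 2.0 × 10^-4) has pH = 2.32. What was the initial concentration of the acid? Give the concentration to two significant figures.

C₀ = 1.2 × 10^-1 M

[H+] = 10^(-2.32) = 4.79 × 10^-3 M = x
Ka = x²/(C₀ − x) ⇒ C₀ = x + x²/Ka
C₀ = 4.79 × 10^-3 + (4.79 × 10^-3)²/(2.0 × 10^-4) = 1.20 × 10^-1 M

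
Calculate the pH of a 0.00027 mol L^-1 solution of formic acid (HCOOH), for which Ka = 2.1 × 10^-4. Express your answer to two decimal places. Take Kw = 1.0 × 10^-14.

HCOOH ⇌ HCOO- + H+
From the ICE table, Ka = x²/(0.00027 − x) = 2.1 × 10^-4.
x is not negligible relative to C₀; solve x² + 0.00021·x − 5.67e-08 = 0.
x = [−0.00021 + √(0.00021² + 2.27e-07)]/2 = 1.55 × 10^-4 M
pH = −log(1.55 × 10^-4) = 3.81

pH = 3.81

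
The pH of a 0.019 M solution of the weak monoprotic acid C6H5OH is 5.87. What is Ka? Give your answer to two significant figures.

Ka = 9.6 × 10^-11

[H+] = 10^(-5.87) = 1.35 × 10^-6 M
At equilibrium [HA] = 0.019 − 1.35 × 10^-6 = 1.90 × 10^-2 M
Ka = [H+][A-]/[HA] = (1.35 × 10^-6)² / 1.90 × 10^-2 = 9.6 × 10^-11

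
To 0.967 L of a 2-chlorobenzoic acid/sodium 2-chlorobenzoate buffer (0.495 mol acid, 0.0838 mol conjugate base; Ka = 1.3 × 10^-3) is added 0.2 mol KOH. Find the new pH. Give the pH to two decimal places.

pH = 2.87

After neutralization: n(ClC6H4COOH) = 0.295 mol, n(ClC6H4COO-) = 0.284 mol.
pKa = −log(1.3 × 10^-3) = 2.886
Henderson–Hasselbalch with mole ratio 0.284/0.295: pH = 2.886 + (-0.017)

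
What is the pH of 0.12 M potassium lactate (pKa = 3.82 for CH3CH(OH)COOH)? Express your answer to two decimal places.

CH3CH(OH)COO- is the conjugate base of the weak acid CH3CH(OH)COOH.
Ka = 10^(−3.82) = 1.51 × 10^-4
Kb = Kw/Ka = 1.0×10^-14 / 1.51 × 10^-4 = 6.62 × 10^-11
Kb = x²/(0.12 − x) = 6.62 × 10^-11
Since Kb ≪ C₀, x ≈ √(Kb·C₀) = 2.82 × 10^-6 M.
(x/C₀ = 0.0023% < 5%, so the approximation holds.)
pOH = 5.55, so pH = 14.00 − pOH = 8.45

pH = 8.45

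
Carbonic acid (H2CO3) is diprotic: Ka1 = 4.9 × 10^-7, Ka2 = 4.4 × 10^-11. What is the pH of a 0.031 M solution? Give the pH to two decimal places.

pH = 3.91

Since Ka1 ≫ Ka2, the first ionization dominates [H+].
Ka1 = x²/(0.031 − x) = 4.9 × 10^-7
x ≈ √(4.9 × 10^-7 × 0.031) = 1.23 × 10^-4 M
pH = −log(1.23 × 10^-4) = 3.91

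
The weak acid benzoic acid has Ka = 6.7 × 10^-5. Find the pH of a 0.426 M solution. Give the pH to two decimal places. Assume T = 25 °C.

pH = 2.27

C6H5COOH ⇌ C6H5COO- + H+
Ka = [H+]²/(0.426 − [H+]) = 6.7 × 10^-5
Assume [H+] ≪ 0.426: [H+] ≈ √(6.7 × 10^-5 × 0.426) = 5.34 × 10^-3 M
pH = −log(5.34 × 10^-3) = 2.27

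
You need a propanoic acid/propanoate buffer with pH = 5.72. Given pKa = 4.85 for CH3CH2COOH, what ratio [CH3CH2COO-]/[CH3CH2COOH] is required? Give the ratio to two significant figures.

pH = pKa + log(r) ⇒ log(r) = 5.72 − 4.85 = +0.87
r = [CH3CH2COO-]/[CH3CH2COOH] = 10^(+0.87) = 7.41

ratio = 7.4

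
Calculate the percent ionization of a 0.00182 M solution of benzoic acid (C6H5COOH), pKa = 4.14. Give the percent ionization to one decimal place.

18.1%

C6H5COOH ⇌ C6H5COO- + H+; let x = [H+] at equilibrium.
Ka = 10^(−4.14) = 7.24 × 10^-5
Ka = x²/(C₀ − x); solving the quadratic gives x = 3.29 × 10^-4 M.
% ionization = x/C₀ × 100% = 3.29 × 10^-4/0.00182 × 100% = 18.1%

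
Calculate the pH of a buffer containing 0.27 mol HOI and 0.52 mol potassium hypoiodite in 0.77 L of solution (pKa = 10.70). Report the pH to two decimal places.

Using pH = pKa + log([base]/[acid]) with [base]/[acid] = 0.52/0.27:
pH = 10.70 + (+0.285) = 10.98

pH = 10.98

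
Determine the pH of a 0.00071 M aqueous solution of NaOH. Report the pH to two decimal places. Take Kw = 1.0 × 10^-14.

NaOH is a strong base; [OH-] = 0.00071 M.
pOH = -log(0.00071) = 3.15
pH = 14.00 - 3.15 = 10.85

pH = 10.85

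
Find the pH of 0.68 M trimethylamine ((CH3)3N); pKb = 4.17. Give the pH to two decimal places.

(CH3)3N + H2O ⇌ (CH3)3NH+ + OH-
Kb = 10^(−4.17) = 6.76 × 10^-5
Kb = x²/(0.68 − x) = 6.76 × 10^-5
Assume x ≪ 0.68: x ≈ √(6.76 × 10^-5 × 0.68) = 6.78 × 10^-3 M
pOH = 2.17, so pH = 14.00 − pOH = 11.83

pH = 11.83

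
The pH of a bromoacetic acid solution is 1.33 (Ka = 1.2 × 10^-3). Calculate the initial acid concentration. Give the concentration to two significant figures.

[H+] = 10^(-1.33) = 4.68 × 10^-2 M = x
Ka = x²/(C₀ − x) ⇒ C₀ = x + x²/Ka
C₀ = 4.68 × 10^-2 + (4.68 × 10^-2)²/(1.2 × 10^-3) = 1.87 M

C₀ = 1.9 M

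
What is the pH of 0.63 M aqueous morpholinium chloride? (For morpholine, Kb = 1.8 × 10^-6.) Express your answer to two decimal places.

pH = 4.23

C4H8ONH2+ is the conjugate acid of the weak base C4H8ONH.
Ka = Kw/Kb = 1.0×10^-14 / 1.8 × 10^-6 = 5.56 × 10^-9
From the ICE table, Ka = [H+]²/(0.63 − [H+]) = 5.56 × 10^-9.
Assume [H+] ≪ 0.63: [H+] ≈ √(5.56 × 10^-9 × 0.63) = 5.92 × 10^-5 M
([H+]/C₀ = 0.0094% < 5%, so the approximation holds.)
pH = −log[H+] = −log(5.92 × 10^-5) = 4.23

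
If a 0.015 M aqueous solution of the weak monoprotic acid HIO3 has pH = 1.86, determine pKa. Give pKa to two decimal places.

pKa = 0.80

[H+] = 10^(-1.86) = 1.38 × 10^-2 M
At equilibrium [HA] = 0.015 − 1.38 × 10^-2 = 1.20 × 10^-3 M
Ka = [H+][A-]/[HA] = (1.38 × 10^-2)² / 1.20 × 10^-3 = 1.59 × 10^-1
pKa = -log(1.59 × 10^-1) = 0.80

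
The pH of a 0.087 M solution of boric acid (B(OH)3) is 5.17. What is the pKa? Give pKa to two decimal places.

[H+] = 10^(-5.17) = 6.76 × 10^-6 M
At equilibrium [HA] = 0.087 − 6.76 × 10^-6 = 8.70 × 10^-2 M
Ka = [H+][A-]/[HA] = (6.76 × 10^-6)² / 8.70 × 10^-2 = 5.25 × 10^-10
pKa = -log(5.25 × 10^-10) = 9.28

pKa = 9.28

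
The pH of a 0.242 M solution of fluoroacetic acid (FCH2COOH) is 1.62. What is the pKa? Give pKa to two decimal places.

[H+] = 10^(-1.62) = 2.40 × 10^-2 M
At equilibrium [HA] = 0.242 − 2.40 × 10^-2 = 2.18 × 10^-1 M
Ka = [H+][A-]/[HA] = (2.40 × 10^-2)² / 2.18 × 10^-1 = 2.64 × 10^-3
pKa = -log(2.64 × 10^-3) = 2.58

pKa = 2.58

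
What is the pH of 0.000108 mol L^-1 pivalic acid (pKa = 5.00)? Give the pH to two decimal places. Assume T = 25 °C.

(CH3)3CCOOH ⇌ (CH3)3CCOO- + H+
Ka = 10^(−5.00) = 1.00 × 10^-5
Ka = [H+]²/(0.000108 − [H+]) = 1.00 × 10^-5
Here C₀/Ka ≈ 10.8, so the small-[H+] approximation fails. Use the quadratic:
[H+] = (−Ka + √(Ka² + 4·Ka·C₀))/2 = 2.82 × 10^-5 M
pH = −log(2.82 × 10^-5) = 4.55

pH = 4.55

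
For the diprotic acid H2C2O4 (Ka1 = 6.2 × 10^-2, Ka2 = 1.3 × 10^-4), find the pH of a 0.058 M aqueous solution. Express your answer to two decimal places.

pH = 1.44

Since Ka1 ≫ Ka2, the first ionization dominates [H+].
Ka1 = x²/(0.058 − x) = 6.2 × 10^-2
Solving the quadratic: x = (−Ka1 + √(Ka1² + 4·Ka1·C₀))/2 = 3.65 × 10^-2 M
pH = −log(3.65 × 10^-2) = 1.44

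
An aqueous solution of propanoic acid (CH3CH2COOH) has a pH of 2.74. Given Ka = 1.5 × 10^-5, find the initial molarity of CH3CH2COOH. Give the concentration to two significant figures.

C₀ = 2.2 × 10^-1 M

[H+] = 10^(-2.74) = 1.82 × 10^-3 M = x
Ka = x²/(C₀ − x) ⇒ C₀ = x + x²/Ka
C₀ = 1.82 × 10^-3 + (1.82 × 10^-3)²/(1.5 × 10^-5) = 2.23 × 10^-1 M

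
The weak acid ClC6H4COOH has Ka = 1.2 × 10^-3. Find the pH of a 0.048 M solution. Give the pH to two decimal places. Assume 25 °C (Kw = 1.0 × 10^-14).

pH = 2.15

ClC6H4COOH ⇌ ClC6H4COO- + H+
Ka = x²/(0.048 − x) = 1.2 × 10^-3
Here C₀/Ka ≈ 40, so the small-x approximation fails. Use the quadratic:
x = (−Ka + √(Ka² + 4·Ka·C₀))/2 = 7.01 × 10^-3 M
pH = −log(7.01 × 10^-3) = 2.15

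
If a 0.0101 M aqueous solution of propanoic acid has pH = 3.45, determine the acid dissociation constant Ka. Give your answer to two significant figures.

[H+] = 10^(-3.45) = 3.55 × 10^-4 M
At equilibrium [HA] = 0.0101 − 3.55 × 10^-4 = 9.75 × 10^-3 M
Ka = [H+][A-]/[HA] = (3.55 × 10^-4)² / 9.75 × 10^-3 = 1.3 × 10^-5

Ka = 1.3 × 10^-5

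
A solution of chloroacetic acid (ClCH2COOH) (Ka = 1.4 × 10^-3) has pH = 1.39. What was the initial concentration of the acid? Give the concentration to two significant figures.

C₀ = 1.2 M

[H+] = 10^(-1.39) = 4.07 × 10^-2 M = x
Ka = x²/(C₀ − x) ⇒ C₀ = x + x²/Ka
C₀ = 4.07 × 10^-2 + (4.07 × 10^-2)²/(1.4 × 10^-3) = 1.22 M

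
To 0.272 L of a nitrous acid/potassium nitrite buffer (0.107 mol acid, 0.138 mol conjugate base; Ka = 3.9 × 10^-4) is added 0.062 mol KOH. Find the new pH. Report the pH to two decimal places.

pH = 4.06

OH- converts HNO2 to NO2-: HNO2 → 0.045 mol, NO2- → 0.2 mol.
pKa = −log(3.9 × 10^-4) = 3.409
Henderson–Hasselbalch with mole ratio 0.2/0.045: pH = 3.409 + (+0.648)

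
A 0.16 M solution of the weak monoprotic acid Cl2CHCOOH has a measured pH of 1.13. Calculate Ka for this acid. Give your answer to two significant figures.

[H+] = 10^(-1.13) = 7.41 × 10^-2 M
At equilibrium [HA] = 0.16 − 7.41 × 10^-2 = 8.59 × 10^-2 M
Ka = [H+][A-]/[HA] = (7.41 × 10^-2)² / 8.59 × 10^-2 = 6.4 × 10^-2

Ka = 6.4 × 10^-2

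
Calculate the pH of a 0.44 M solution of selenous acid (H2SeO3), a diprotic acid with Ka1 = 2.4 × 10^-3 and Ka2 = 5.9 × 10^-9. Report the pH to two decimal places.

Since Ka1 ≫ Ka2, the first ionization dominates [H+].
Ka1 = x²/(0.44 − x) = 2.4 × 10^-3
Solving the quadratic: x = (−Ka1 + √(Ka1² + 4·Ka1·C₀))/2 = 3.13 × 10^-2 M
pH = −log(3.13 × 10^-2) = 1.50

pH = 1.50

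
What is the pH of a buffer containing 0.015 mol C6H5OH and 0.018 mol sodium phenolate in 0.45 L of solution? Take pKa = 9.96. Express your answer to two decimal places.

pH = 10.04

Henderson–Hasselbalch: pH = pKa + log([C6H5O-]/[C6H5OH]) = 9.96 + log(0.018/0.015)
pH = 9.96 + (+0.079) = 10.04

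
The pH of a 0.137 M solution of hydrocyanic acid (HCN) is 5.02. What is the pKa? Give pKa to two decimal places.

[H+] = 10^(-5.02) = 9.55 × 10^-6 M
At equilibrium [HA] = 0.137 − 9.55 × 10^-6 = 1.37 × 10^-1 M
Ka = [H+][A-]/[HA] = (9.55 × 10^-6)² / 1.37 × 10^-1 = 6.66 × 10^-10
pKa = -log(6.66 × 10^-10) = 9.18

pKa = 9.18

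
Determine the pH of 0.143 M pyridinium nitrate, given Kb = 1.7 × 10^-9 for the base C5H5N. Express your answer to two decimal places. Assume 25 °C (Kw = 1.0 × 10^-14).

pH = 3.04

C5H5NH+ is the conjugate acid of the weak base C5H5N.
Ka = Kw/Kb = 1.0×10^-14 / 1.7 × 10^-9 = 5.88 × 10^-6
From the ICE table, Ka = [H+]²/(0.143 − [H+]) = 5.88 × 10^-6.
Neglecting [H+] in the denominator: [H+] = √(5.88 × 10^-6 × 0.143) = 9.17 × 10^-4 M
([H+]/C₀ = 0.64% < 5%, so the approximation holds.)
pH = −log(9.17 × 10^-4) = 3.04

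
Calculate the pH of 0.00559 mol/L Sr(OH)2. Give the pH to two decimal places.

Sr(OH)2 is a strong base (each formula unit releases 2 OH-); [OH-] = 0.0112 M.
pOH = -log(0.0112) = 1.95
pH = 14.00 - 1.95 = 12.05

pH = 12.05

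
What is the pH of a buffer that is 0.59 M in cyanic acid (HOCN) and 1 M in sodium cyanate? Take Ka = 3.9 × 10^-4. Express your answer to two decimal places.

pKa = −log(3.9 × 10^-4) = 3.409
pH = pKa + log([A⁻]/[HA]) = 3.409 + log(1/0.59)
pH = 3.409 + (+0.229) = 3.64

pH = 3.64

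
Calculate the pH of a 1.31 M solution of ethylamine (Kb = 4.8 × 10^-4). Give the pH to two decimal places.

C2H5NH2 + H2O ⇌ C2H5NH3+ + OH-
From the ICE table, Kb = [OH-]²/(1.31 − [OH-]) = 4.8 × 10^-4.
Neglecting [OH-] in the denominator: [OH-] = √(4.8 × 10^-4 × 1.31) = 2.51 × 10^-2 M
([OH-]/C₀ = 1.9% < 5%, so the approximation holds.)
pOH = −log(2.51 × 10^-2) = 1.60; pH = 14.00 − 1.60 = 12.40

pH = 12.40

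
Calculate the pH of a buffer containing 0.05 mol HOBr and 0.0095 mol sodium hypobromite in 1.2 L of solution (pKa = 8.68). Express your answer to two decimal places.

pH = pKa + log([A⁻]/[HA]) = 8.68 + log(0.0095/0.05)
pH = 8.68 + (-0.721) = 7.96

pH = 7.96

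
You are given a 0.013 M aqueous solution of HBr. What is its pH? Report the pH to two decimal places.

HBr is a strong acid and dissociates completely, so [H+] = 0.013 M.
pH = -log(0.013) = 1.89

pH = 1.89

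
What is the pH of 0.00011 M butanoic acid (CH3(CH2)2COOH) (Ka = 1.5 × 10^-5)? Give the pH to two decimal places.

pH = 4.47

CH3(CH2)2COOH ⇌ CH3(CH2)2COO- + H+
Let x = [H+] at equilibrium. Ka = x²/(0.00011 − x).
x is not negligible relative to C₀; solve x² + 1.5e-05·x − 1.65e-09 = 0.
x = (−Ka + √(Ka² + 4·Ka·C₀))/2 = 3.38 × 10^-5 M
pH = −log(3.38 × 10^-5) = 4.47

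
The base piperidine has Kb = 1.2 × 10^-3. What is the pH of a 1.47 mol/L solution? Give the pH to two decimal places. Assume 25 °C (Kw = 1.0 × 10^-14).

C5H10NH + H2O ⇌ C5H10NH2+ + OH-
Let x = [OH-] at equilibrium. Kb = x²/(1.47 − x).
Since Kb ≪ C₀, x ≈ √(Kb·C₀) = 4.20 × 10^-2 M.
pOH = 1.38, so pH = 14.00 − pOH = 12.62

pH = 12.62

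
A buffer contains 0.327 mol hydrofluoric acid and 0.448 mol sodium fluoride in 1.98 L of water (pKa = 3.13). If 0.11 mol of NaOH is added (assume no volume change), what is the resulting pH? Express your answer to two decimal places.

After neutralization: n(HF) = 0.217 mol, n(F-) = 0.558 mol.
pH = pKa + log(n_F-/n_HF) = 3.13 + log(0.558/0.217) = 3.13 + (+0.410)

pH = 3.54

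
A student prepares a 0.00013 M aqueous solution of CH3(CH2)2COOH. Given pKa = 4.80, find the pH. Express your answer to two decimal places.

pH = 4.42

CH3(CH2)2COOH ⇌ CH3(CH2)2COO- + H+
Ka = 10^(−4.80) = 1.58 × 10^-5
From the ICE table, Ka = x²/(0.00013 − x) = 1.58 × 10^-5.
The 5% rule fails; solving x² + Ka·x − Ka·C₀ = 0 exactly:
x = [−1.58e-05 + √(1.58e-05² + 8.22e-09)]/2 = 3.81 × 10^-5 M
pH = −log[H+] = −log(3.81 × 10^-5) = 4.42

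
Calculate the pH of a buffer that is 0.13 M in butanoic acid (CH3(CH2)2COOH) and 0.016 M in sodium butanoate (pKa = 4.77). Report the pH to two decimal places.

Using pH = pKa + log([base]/[acid]) with [base]/[acid] = 0.016/0.13:
pH = 4.77 + (-0.910) = 3.86

pH = 3.86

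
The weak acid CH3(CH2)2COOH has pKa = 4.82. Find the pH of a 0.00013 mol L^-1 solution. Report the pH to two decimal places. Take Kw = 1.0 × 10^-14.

pH = 4.43

CH3(CH2)2COOH ⇌ CH3(CH2)2COO- + H+
Ka = 10^(−4.82) = 1.51 × 10^-5
From the ICE table, Ka = [H+]²/(0.00013 − [H+]) = 1.51 × 10^-5.
Here C₀/Ka ≈ 8.61, so the small-[H+] approximation fails. Use the quadratic:
[H+] = [−1.51e-05 + √(1.51e-05² + 7.85e-09)]/2 = 3.74 × 10^-5 M
pH = −log[H+] = −log(3.74 × 10^-5) = 4.43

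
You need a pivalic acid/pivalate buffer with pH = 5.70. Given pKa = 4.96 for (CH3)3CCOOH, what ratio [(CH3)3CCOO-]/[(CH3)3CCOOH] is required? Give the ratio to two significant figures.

pH = pKa + log(r) ⇒ log(r) = 5.70 − 4.96 = +0.74
r = [(CH3)3CCOO-]/[(CH3)3CCOOH] = 10^(+0.74) = 5.5

ratio = 5.5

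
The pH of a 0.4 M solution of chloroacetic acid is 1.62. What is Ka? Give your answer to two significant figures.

Ka = 1.5 × 10^-3

[H+] = 10^(-1.62) = 2.40 × 10^-2 M
At equilibrium [HA] = 0.4 − 2.40 × 10^-2 = 3.76 × 10^-1 M
Ka = [H+][A-]/[HA] = (2.40 × 10^-2)² / 3.76 × 10^-1 = 1.5 × 10^-3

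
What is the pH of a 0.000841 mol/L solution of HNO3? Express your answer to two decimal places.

pH = 3.08

HNO3 is a strong acid and dissociates completely, so [H+] = 0.000841 M.
pH = -log(0.000841) = 3.08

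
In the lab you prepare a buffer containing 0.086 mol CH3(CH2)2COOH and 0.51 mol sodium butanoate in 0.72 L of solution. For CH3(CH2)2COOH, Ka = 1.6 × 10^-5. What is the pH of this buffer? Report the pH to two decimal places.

pH = 5.57

pKa = −log(1.6 × 10^-5) = 4.796
Using pH = pKa + log([base]/[acid]) with [base]/[acid] = 0.51/0.086:
pH = 4.796 + (+0.773) = 5.57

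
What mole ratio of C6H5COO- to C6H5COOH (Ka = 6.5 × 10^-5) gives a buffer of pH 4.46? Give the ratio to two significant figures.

pKa = -log(6.5 × 10^-5) = 4.187
pH = pKa + log(r) ⇒ log(r) = 4.46 − 4.187 = +0.273
r = [C6H5COO-]/[C6H5COOH] = 10^(+0.273) = 1.87

ratio = 1.9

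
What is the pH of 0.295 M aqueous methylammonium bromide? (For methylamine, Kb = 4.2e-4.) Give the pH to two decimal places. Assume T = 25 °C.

CH3NH3+ is the conjugate acid of the weak base CH3NH2.
Ka = Kw/Kb = 1.0×10^-14 / 4.2 × 10^-4 = 2.38 × 10^-11
Let x = [H+] at equilibrium. Ka = x²/(0.295 − x).
Since Ka ≪ C₀, x ≈ √(Ka·C₀) = 2.65 × 10^-6 M.
(x/C₀ = 0.0009% < 5%, so the approximation holds.)
pH = −log[H+] = −log(2.65 × 10^-6) = 5.58

pH = 5.58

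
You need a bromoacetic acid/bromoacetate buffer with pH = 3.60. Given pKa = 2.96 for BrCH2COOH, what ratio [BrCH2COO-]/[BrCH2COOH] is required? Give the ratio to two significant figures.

pH = pKa + log(r) ⇒ log(r) = 3.60 − 2.96 = +0.64
r = [BrCH2COO-]/[BrCH2COOH] = 10^(+0.64) = 4.37

ratio = 4.4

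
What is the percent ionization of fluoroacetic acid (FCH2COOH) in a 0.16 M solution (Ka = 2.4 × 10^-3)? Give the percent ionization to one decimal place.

11.5%

FCH2COOH ⇌ FCH2COO- + H+; let x = [H+] at equilibrium.
Ka = x²/(C₀ − x); solving the quadratic gives x = 1.84 × 10^-2 M.
Fraction ionized = 1.84 × 10^-2 / 0.16 = 0.1150 → 11.5%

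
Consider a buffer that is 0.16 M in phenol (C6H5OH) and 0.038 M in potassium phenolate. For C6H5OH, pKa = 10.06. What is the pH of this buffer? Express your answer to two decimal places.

pH = 9.44

pH = pKa + log([A⁻]/[HA]) = 10.06 + log(0.038/0.16)
pH = 10.06 + (-0.624) = 9.44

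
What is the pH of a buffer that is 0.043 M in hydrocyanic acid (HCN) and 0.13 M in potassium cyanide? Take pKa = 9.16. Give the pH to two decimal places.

pH = 9.64

Using pH = pKa + log([base]/[acid]) with [base]/[acid] = 0.13/0.043:
pH = 9.16 + (+0.480) = 9.64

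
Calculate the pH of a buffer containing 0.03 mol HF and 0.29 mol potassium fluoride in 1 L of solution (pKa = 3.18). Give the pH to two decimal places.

pH = 4.17

pH = pKa + log([A⁻]/[HA]) = 3.18 + log(0.29/0.03)
pH = 3.18 + (+0.985) = 4.17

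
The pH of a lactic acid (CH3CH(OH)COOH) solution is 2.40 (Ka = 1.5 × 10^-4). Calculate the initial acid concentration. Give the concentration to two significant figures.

[H+] = 10^(-2.40) = 3.98 × 10^-3 M = x
Ka = x²/(C₀ − x) ⇒ C₀ = x + x²/Ka
C₀ = 3.98 × 10^-3 + (3.98 × 10^-3)²/(1.5 × 10^-4) = 1.10 × 10^-1 M

C₀ = 1.1 × 10^-1 M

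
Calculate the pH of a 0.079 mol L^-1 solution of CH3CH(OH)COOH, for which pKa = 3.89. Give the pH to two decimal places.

pH = 2.50

CH3CH(OH)COOH ⇌ CH3CH(OH)COO- + H+
Ka = 10^(−3.89) = 1.29 × 10^-4
Ka = [H+]²/(0.079 − [H+]) = 1.29 × 10^-4
Assume [H+] ≪ 0.079: [H+] ≈ √(1.29 × 10^-4 × 0.079) = 3.19 × 10^-3 M
pH = −log(3.19 × 10^-3) = 2.50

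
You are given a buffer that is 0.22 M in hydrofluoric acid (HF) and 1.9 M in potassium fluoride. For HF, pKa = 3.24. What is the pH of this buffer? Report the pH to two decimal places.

pH = pKa + log([A⁻]/[HA]) = 3.24 + log(1.9/0.22)
pH = 3.24 + (+0.936) = 4.18

pH = 4.18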